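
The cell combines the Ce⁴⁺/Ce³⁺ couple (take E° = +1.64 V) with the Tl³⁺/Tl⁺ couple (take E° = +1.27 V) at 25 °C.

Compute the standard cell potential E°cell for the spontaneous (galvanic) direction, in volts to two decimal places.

The Ce⁴⁺/Ce³⁺ couple has the higher reduction potential, so it is the cathode; Tl³⁺/Tl⁺ is oxidised at the anode.
E°cell = E°(cathode) − E°(anode) = (+1.64) − (+1.27) = +0.37 V.
Since E°cell > 0, the reaction is spontaneous under standard conditions.

+0.37 V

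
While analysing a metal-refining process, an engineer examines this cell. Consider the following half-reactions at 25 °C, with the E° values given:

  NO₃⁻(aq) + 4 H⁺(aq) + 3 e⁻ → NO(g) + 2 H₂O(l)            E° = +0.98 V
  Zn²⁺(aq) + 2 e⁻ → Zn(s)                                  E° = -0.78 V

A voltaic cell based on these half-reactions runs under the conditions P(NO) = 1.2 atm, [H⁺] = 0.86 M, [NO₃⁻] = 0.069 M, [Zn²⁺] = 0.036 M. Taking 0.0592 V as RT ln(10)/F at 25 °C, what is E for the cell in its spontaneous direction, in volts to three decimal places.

+1.773 V

NO₃⁻/NO is the cathode (higher E°), Zn²⁺/Zn the anode: E°cell = +0.98 − (-0.78) = +1.76 V, n = 6.
Overall: 2 NO₃⁻(aq) + 8 H⁺(aq) + 3 Zn(s) → 2 NO(g) + 4 H₂O(l) + 3 Zn²⁺(aq)
Q = P(NO)^2·[Zn²⁺]^3 / ([NO₃⁻]^2·[H⁺]^8); log Q = -1.326.
E = E° − (0.0592/n) log Q = +1.76 − (0.0592/6)(-1.326) = +1.773 V.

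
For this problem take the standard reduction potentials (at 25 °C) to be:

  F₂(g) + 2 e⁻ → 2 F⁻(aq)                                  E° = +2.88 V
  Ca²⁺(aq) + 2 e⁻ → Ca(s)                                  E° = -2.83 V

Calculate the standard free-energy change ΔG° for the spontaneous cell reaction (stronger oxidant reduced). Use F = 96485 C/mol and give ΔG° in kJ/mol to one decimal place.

-1101.9 kJ/mol

F₂/F⁻ (E° = +2.88 V) is the cathode; Ca²⁺/Ca (E° = -2.83 V) is the anode, so E°cell = +5.71 V.
Balancing electrons gives n = 2 (lcm of 2 and 2).
ΔG° = −nFE° = −(2)(96485)(+5.71) = -1,101,859 J = -1101.9 kJ/mol.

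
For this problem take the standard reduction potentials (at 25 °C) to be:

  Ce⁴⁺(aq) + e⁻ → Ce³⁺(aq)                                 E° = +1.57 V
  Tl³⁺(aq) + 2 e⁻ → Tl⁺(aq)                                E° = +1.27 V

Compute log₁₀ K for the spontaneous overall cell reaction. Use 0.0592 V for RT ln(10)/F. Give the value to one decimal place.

10.1

Cathode: Ce⁴⁺/Ce³⁺; anode: Tl³⁺/Tl⁺. E°cell = +0.30 V, n = 2.
log K = nE°cell / 0.0592 = (2)(+0.30) / 0.0592 = 10.1.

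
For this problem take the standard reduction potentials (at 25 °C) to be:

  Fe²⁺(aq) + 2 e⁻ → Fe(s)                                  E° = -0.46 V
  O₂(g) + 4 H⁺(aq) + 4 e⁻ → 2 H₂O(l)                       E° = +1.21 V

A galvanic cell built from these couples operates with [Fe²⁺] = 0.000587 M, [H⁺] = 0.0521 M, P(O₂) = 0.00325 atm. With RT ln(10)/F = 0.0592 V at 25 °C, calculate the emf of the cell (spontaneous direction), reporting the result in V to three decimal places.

+1.653 V

O₂/H₂O is the cathode (higher E°), Fe²⁺/Fe the anode: E°cell = +1.21 − (-0.46) = +1.67 V, n = 4.
Overall: O₂(g) + 4 H⁺(aq) + 2 Fe(s) → 2 H₂O(l) + 2 Fe²⁺(aq)
Q = [Fe²⁺]^2 / (P(O₂)·[H⁺]^4); log Q = 1.158.
E = E° − (0.0592/n) log Q = +1.67 − (0.0592/4)(1.158) = +1.653 V.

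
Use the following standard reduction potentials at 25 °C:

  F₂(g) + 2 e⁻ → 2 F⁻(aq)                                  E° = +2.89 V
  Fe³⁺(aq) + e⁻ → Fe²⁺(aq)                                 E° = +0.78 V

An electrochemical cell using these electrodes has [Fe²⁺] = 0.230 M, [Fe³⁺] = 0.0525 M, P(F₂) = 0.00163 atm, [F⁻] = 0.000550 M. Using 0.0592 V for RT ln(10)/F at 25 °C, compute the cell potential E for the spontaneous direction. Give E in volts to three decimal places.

+2.258 V

F₂/F⁻ is the cathode (higher E°), Fe³⁺/Fe²⁺ the anode: E°cell = +2.89 − (+0.78) = +2.11 V, n = 2.
Overall: F₂(g) + 2 Fe²⁺(aq) → 2 F⁻(aq) + 2 Fe³⁺(aq)
Q = [F⁻]^2·[Fe³⁺]^2 / (P(F₂)·[Fe²⁺]^2); log Q = -5.015.
E = E° − (0.0592/n) log Q = +2.11 − (0.0592/2)(-5.015) = +2.258 V.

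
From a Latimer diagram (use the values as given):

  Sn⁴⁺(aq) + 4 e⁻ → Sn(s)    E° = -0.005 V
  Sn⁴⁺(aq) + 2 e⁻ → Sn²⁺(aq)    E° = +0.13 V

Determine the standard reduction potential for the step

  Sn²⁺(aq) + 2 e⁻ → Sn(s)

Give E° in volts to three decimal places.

-0.140 V

Sequential free energies add, so n₃E°₃ = n₁E°₁ + n₂E°₂.
With n₃ = 4, and the known step contributing 2×(+0.13) V, the unknown satisfies 2·E° = 4×(-0.005) − 2×(+0.13) = -0.280.
E° = -0.280 / 2 = -0.140 V.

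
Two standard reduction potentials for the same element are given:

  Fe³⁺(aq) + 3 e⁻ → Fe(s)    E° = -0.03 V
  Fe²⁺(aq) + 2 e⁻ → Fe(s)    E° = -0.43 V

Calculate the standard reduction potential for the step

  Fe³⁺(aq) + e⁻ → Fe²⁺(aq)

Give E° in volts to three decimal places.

+0.770 V

Sequential free energies add, so n₃E°₃ = n₁E°₁ + n₂E°₂.
With n₃ = 3, and the known step contributing 2×(-0.43) V, the unknown satisfies 1·E° = 3×(-0.03) − 2×(-0.43) = +0.770.
E° = +0.770 / 1 = +0.770 V.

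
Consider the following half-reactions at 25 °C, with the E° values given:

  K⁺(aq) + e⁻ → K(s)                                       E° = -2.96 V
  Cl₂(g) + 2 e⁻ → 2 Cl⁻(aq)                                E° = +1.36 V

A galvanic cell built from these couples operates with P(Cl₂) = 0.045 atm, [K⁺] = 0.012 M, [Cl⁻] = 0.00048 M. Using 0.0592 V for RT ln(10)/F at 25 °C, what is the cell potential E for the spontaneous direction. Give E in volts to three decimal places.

Cl₂/Cl⁻ is the cathode (higher E°), K⁺/K the anode: E°cell = +1.36 − (-2.96) = +4.32 V, n = 2.
Overall: Cl₂(g) + 2 K(s) → 2 Cl⁻(aq) + 2 K⁺(aq)
Q = [Cl⁻]^2·[K⁺]^2 / (P(Cl₂)); log Q = -9.132.
E = E° − (0.0592/n) log Q = +4.32 − (0.0592/2)(-9.132) = +4.590 V.

+4.590 V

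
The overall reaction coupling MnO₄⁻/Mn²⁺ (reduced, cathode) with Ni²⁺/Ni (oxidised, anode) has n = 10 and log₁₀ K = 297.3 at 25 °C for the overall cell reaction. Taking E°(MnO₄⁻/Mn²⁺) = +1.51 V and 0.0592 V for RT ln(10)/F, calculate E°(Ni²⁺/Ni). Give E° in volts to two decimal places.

-0.25 V

E°cell = (0.0592/n)·log K = (0.0592/10)(297.3) = +1.760 V.
Since MnO₄⁻/Mn²⁺ is the cathode and Ni²⁺/Ni the anode, E°cell = E°(MnO₄⁻/Mn²⁺) − E°(Ni²⁺/Ni).
So E°(Ni²⁺/Ni) = E°(MnO₄⁻/Mn²⁺) − E°cell = (+1.51) − (+1.760) = -0.25 V.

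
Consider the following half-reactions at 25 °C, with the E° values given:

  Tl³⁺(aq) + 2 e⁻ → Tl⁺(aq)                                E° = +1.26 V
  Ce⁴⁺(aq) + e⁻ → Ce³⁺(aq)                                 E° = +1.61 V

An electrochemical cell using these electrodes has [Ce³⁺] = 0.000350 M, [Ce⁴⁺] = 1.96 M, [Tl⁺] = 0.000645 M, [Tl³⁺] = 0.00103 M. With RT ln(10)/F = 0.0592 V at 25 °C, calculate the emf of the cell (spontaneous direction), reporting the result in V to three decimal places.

+0.566 V

Ce⁴⁺/Ce³⁺ is the cathode (higher E°), Tl³⁺/Tl⁺ the anode: E°cell = +1.61 − (+1.26) = +0.35 V, n = 2.
Overall: 2 Ce⁴⁺(aq) + Tl⁺(aq) → 2 Ce³⁺(aq) + Tl³⁺(aq)
Q = [Ce³⁺]^2·[Tl³⁺] / ([Ce⁴⁺]^2·[Tl⁺]); log Q = -7.293.
E = E° − (0.0592/n) log Q = +0.35 − (0.0592/2)(-7.293) = +0.566 V.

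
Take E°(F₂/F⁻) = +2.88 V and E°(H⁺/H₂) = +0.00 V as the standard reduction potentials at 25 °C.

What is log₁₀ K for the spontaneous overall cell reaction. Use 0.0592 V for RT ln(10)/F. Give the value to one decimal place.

97.3

Cathode: F₂/F⁻; anode: H⁺/H₂. E°cell = +2.88 V, n = 2.
log K = nE°cell / 0.0592 = (2)(+2.88) / 0.0592 = 97.3.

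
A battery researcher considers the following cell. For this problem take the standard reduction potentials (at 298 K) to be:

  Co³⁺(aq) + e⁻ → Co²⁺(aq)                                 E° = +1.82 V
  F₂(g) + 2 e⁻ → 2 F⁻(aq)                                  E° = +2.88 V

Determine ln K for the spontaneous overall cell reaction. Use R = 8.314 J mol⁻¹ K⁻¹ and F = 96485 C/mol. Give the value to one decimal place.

Cathode: F₂/F⁻; anode: Co³⁺/Co²⁺. E°cell = (+2.88) − (+1.82) = +1.06 V, with n = 2.
ΔG° = −nFE° = −RT ln K, so ln K = nFE°/(RT) = (2)(96485)(+1.06) / ((8.314)(298)) = 82.560.

82.6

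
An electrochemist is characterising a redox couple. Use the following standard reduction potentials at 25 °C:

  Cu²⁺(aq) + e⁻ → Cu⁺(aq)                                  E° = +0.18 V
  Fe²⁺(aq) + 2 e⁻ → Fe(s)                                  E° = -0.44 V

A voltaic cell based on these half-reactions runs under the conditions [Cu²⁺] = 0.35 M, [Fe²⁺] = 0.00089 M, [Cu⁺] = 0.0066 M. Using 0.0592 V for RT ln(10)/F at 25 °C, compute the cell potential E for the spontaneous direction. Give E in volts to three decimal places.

+0.812 V

Cu²⁺/Cu⁺ is the cathode (higher E°), Fe²⁺/Fe the anode: E°cell = +0.18 − (-0.44) = +0.62 V, n = 2.
Overall: 2 Cu²⁺(aq) + Fe(s) → 2 Cu⁺(aq) + Fe²⁺(aq)
Q = [Cu⁺]^2·[Fe²⁺] / ([Cu²⁺]^2); log Q = -6.500.
E = E° − (0.0592/n) log Q = +0.62 − (0.0592/2)(-6.500) = +0.812 V.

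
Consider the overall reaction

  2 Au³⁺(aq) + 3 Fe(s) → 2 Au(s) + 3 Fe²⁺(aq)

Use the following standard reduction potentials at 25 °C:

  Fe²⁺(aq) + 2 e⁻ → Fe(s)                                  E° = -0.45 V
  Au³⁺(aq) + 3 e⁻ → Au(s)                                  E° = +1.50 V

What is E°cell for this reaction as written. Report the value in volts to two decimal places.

+1.95 V

The Au³⁺/Au couple has the higher reduction potential, so it is the cathode; Fe²⁺/Fe is oxidised at the anode.
E°cell = E°(cathode) − E°(anode) = (+1.50) − (-0.45) = +1.95 V.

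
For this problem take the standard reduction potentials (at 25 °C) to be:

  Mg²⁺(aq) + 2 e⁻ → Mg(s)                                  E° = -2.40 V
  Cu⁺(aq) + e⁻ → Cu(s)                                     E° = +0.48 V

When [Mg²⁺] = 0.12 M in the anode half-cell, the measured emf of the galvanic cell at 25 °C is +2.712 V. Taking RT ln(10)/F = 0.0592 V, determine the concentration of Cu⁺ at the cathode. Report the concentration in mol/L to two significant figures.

0.00050 M

Cu⁺/Cu is the cathode, Mg²⁺/Mg the anode: E°cell = +2.88 V, n = 2.
Overall reaction: 2 Cu⁺(aq) + Mg(s) → 2 Cu(s) + Mg²⁺(aq); Q = [Mg²⁺]^1/[Cu⁺]^2.
From E = E° − (0.0592/n) log Q: log Q = (E° − E)·n/0.0592 = (+2.88 − (+2.712))·2/0.0592 = 5.6757.
So 2·log[Cu⁺] = 1·log(0.12) − log Q = -0.9208 − (5.6757) = -6.5965; log[Cu⁺] = -6.5965 / 2 = -3.2982; [Cu⁺] = 10^(-3.2982) ≈ 0.00050 M.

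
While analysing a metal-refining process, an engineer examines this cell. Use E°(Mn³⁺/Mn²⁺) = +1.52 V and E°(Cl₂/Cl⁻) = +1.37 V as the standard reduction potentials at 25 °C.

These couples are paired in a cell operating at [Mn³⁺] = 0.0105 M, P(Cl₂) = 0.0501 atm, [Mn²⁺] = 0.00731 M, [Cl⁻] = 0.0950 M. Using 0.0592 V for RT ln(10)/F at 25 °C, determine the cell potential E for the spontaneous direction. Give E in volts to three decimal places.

Mn³⁺/Mn²⁺ is the cathode (higher E°), Cl₂/Cl⁻ the anode: E°cell = +1.52 − (+1.37) = +0.15 V, n = 2.
Overall: 2 Mn³⁺(aq) + 2 Cl⁻(aq) → 2 Mn²⁺(aq) + Cl₂(g)
Q = [Mn²⁺]^2·P(Cl₂) / ([Mn³⁺]^2·[Cl⁻]^2); log Q = 0.430.
E = E° − (0.0592/n) log Q = +0.15 − (0.0592/2)(0.430) = +0.137 V.

+0.137 V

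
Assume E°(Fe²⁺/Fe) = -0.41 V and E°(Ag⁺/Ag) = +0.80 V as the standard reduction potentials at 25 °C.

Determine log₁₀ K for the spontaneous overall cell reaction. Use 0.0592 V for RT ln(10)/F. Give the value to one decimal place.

40.9

Cathode: Ag⁺/Ag; anode: Fe²⁺/Fe. E°cell = +1.21 V, n = 2.
log K = nE°cell / 0.0592 = (2)(+1.21) / 0.0592 = 40.9.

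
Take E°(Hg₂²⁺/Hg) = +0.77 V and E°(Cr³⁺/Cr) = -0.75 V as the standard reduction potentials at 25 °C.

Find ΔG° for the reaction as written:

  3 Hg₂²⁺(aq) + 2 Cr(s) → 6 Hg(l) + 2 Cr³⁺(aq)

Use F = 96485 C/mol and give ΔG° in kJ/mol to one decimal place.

As written, Hg₂²⁺/Hg is reduced (cathode) and Cr³⁺/Cr is oxidised (anode), so E°cell = (+0.77) − (-0.75) = +1.52 V.
Balancing electrons gives n = 6.
ΔG° = −nFE° = −(6)(96485)(+1.52) = -879,943 J = -879.9 kJ/mol.

-879.9 kJ/mol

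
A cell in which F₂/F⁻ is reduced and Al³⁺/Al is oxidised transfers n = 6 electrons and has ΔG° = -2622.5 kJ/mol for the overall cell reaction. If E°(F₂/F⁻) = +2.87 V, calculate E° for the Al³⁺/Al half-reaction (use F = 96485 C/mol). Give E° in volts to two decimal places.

-1.66 V

E°cell = −ΔG°/(nF) = −(-2622.5×10³)/((6)(96485)) = +4.530 V.
Since F₂/F⁻ is the cathode and Al³⁺/Al the anode, E°cell = E°(F₂/F⁻) − E°(Al³⁺/Al).
So E°(Al³⁺/Al) = E°(F₂/F⁻) − E°cell = (+2.87) − (+4.530) = -1.66 V.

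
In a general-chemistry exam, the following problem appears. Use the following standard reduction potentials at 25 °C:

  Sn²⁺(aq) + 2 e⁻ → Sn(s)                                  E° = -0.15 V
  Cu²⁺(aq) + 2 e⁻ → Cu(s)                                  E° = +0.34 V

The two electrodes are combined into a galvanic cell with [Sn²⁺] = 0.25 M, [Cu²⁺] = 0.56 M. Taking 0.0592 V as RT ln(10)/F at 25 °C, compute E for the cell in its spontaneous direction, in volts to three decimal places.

+0.500 V

Cu²⁺/Cu is the cathode (higher E°), Sn²⁺/Sn the anode: E°cell = +0.34 − (-0.15) = +0.49 V, n = 2.
Overall: Cu²⁺(aq) + Sn(s) → Cu(s) + Sn²⁺(aq)
Q = [Sn²⁺] / ([Cu²⁺]); log Q = -0.350.
E = E° − (0.0592/n) log Q = +0.49 − (0.0592/2)(-0.350) = +0.500 V.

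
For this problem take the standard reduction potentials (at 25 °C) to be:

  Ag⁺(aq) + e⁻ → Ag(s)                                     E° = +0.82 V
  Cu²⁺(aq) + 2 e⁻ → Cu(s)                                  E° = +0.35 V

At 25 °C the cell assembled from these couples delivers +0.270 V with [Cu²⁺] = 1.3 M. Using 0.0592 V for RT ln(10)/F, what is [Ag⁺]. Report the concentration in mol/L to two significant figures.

0.00048 M

Ag⁺/Ag is the cathode, Cu²⁺/Cu the anode: E°cell = +0.47 V, n = 2.
Overall reaction: 2 Ag⁺(aq) + Cu(s) → 2 Ag(s) + Cu²⁺(aq); Q = [Cu²⁺]^1/[Ag⁺]^2.
From E = E° − (0.0592/n) log Q: log Q = (E° − E)·n/0.0592 = (+0.47 − (+0.270))·2/0.0592 = 6.7568.
So 2·log[Ag⁺] = 1·log(1.3) − log Q = 0.1139 − (6.7568) = -6.6429; log[Ag⁺] = -6.6429 / 2 = -3.3215; [Ag⁺] = 10^(-3.3215) ≈ 0.00048 M.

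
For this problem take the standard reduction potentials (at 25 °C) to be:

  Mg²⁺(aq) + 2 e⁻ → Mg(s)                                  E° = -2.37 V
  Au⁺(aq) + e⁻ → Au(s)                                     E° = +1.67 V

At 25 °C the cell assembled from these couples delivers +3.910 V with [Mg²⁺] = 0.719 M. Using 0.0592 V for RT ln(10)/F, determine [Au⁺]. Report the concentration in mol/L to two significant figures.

Au⁺/Au is the cathode, Mg²⁺/Mg the anode: E°cell = +4.04 V, n = 2.
Overall reaction: 2 Au⁺(aq) + Mg(s) → 2 Au(s) + Mg²⁺(aq); Q = [Mg²⁺]^1/[Au⁺]^2.
From E = E° − (0.0592/n) log Q: log Q = (E° − E)·n/0.0592 = (+4.04 − (+3.910))·2/0.0592 = 4.3919.
So 2·log[Au⁺] = 1·log(0.719) − log Q = -0.1433 − (4.3919) = -4.5352; log[Au⁺] = -4.5352 / 2 = -2.2676; [Au⁺] = 10^(-2.2676) ≈ 0.0054 M.

0.0054 M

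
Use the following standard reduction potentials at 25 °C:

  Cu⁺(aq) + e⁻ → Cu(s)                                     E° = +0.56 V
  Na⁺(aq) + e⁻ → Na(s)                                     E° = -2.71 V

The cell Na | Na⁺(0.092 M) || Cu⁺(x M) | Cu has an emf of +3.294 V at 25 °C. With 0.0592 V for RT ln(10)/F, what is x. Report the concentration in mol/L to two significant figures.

Cu⁺/Cu is the cathode, Na⁺/Na the anode: E°cell = +3.27 V, n = 1.
Overall reaction: Cu⁺(aq) + Na(s) → Cu(s) + Na⁺(aq); Q = [Na⁺]^1/[Cu⁺]^1.
From E = E° − (0.0592/n) log Q: log Q = (E° − E)·n/0.0592 = (+3.27 − (+3.294))·1/0.0592 = -0.4054.
So 1·log[Cu⁺] = 1·log(0.092) − log Q = -1.0362 − (-0.4054) = -0.6308; [Cu⁺] = 10^(-0.6308) ≈ 0.23 M.

0.23 M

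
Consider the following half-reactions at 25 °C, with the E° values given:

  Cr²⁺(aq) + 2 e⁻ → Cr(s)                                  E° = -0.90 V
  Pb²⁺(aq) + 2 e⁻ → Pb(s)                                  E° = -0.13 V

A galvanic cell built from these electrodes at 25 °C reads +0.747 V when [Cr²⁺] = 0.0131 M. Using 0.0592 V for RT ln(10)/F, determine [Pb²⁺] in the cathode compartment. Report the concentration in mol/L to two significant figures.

0.0022 M

Pb²⁺/Pb is the cathode, Cr²⁺/Cr the anode: E°cell = +0.77 V, n = 2.
Overall reaction: Pb²⁺(aq) + Cr(s) → Pb(s) + Cr²⁺(aq); Q = [Cr²⁺]^1/[Pb²⁺]^1.
From E = E° − (0.0592/n) log Q: log Q = (E° − E)·n/0.0592 = (+0.77 − (+0.747))·2/0.0592 = 0.7770.
So 1·log[Pb²⁺] = 1·log(0.0131) − log Q = -1.8827 − (0.7770) = -2.6597; [Pb²⁺] = 10^(-2.6597) ≈ 0.0022 M.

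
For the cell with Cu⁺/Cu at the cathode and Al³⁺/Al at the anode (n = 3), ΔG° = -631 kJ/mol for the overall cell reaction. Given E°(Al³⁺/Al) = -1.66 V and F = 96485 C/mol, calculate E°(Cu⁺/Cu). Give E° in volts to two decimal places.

E°cell = −ΔG°/(nF) = −(-631×10³)/((3)(96485)) = +2.180 V.
Since Cu⁺/Cu is the cathode and Al³⁺/Al the anode, E°cell = E°(Cu⁺/Cu) − E°(Al³⁺/Al).
So E°(Cu⁺/Cu) = E°cell + E°(Al³⁺/Al) = +2.180 + (-1.66) = +0.52 V.

+0.52 V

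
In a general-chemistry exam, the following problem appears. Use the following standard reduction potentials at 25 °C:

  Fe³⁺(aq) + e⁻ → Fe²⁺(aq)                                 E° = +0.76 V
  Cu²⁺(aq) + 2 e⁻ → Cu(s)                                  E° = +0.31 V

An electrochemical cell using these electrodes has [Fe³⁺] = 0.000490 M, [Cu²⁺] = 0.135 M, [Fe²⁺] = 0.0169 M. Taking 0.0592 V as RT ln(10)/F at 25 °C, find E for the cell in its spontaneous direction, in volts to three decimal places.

Fe³⁺/Fe²⁺ is the cathode (higher E°), Cu²⁺/Cu the anode: E°cell = +0.76 − (+0.31) = +0.45 V, n = 2.
Overall: 2 Fe³⁺(aq) + Cu(s) → 2 Fe²⁺(aq) + Cu²⁺(aq)
Q = [Fe²⁺]^2·[Cu²⁺] / ([Fe³⁺]^2); log Q = 2.206.
E = E° − (0.0592/n) log Q = +0.45 − (0.0592/2)(2.206) = +0.385 V.

+0.385 V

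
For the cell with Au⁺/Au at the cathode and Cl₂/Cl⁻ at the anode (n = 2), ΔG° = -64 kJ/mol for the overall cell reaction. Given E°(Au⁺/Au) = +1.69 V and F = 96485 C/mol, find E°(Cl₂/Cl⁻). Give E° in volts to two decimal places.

E°cell = −ΔG°/(nF) = −(-64×10³)/((2)(96485)) = +0.332 V.
Since Au⁺/Au is the cathode and Cl₂/Cl⁻ the anode, E°cell = E°(Au⁺/Au) − E°(Cl₂/Cl⁻).
So E°(Cl₂/Cl⁻) = E°(Au⁺/Au) − E°cell = (+1.69) − (+0.332) = +1.36 V.

+1.36 V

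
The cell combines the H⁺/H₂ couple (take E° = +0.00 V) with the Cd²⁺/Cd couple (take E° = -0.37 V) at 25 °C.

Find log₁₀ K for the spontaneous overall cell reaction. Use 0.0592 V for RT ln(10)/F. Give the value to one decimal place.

12.5

Cathode: H⁺/H₂; anode: Cd²⁺/Cd. E°cell = +0.37 V, n = 2.
log K = nE°cell / 0.0592 = (2)(+0.37) / 0.0592 = 12.5.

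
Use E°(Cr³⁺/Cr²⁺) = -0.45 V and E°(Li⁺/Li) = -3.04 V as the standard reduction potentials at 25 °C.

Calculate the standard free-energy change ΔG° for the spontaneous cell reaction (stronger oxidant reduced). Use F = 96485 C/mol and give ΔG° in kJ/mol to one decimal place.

-249.9 kJ/mol

Cr³⁺/Cr²⁺ (E° = -0.45 V) is the cathode; Li⁺/Li (E° = -3.04 V) is the anode, so E°cell = +2.59 V.
Balancing electrons gives n = 1 (lcm of 1 and 1).
ΔG° = −nFE° = −(1)(96485)(+2.59) = -249,896 J = -249.9 kJ/mol.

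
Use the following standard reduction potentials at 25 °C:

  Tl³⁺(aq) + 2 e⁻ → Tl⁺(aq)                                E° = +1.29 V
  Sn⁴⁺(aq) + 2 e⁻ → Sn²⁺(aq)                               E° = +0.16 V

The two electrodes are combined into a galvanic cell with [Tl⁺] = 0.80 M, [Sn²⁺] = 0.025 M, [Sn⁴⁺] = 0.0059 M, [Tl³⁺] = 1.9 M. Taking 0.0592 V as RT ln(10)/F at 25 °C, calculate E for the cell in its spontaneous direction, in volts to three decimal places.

Tl³⁺/Tl⁺ is the cathode (higher E°), Sn⁴⁺/Sn²⁺ the anode: E°cell = +1.29 − (+0.16) = +1.13 V, n = 2.
Overall: Tl³⁺(aq) + Sn²⁺(aq) → Tl⁺(aq) + Sn⁴⁺(aq)
Q = [Tl⁺]·[Sn⁴⁺] / ([Tl³⁺]·[Sn²⁺]); log Q = -1.003.
E = E° − (0.0592/n) log Q = +1.13 − (0.0592/2)(-1.003) = +1.160 V.

+1.160 V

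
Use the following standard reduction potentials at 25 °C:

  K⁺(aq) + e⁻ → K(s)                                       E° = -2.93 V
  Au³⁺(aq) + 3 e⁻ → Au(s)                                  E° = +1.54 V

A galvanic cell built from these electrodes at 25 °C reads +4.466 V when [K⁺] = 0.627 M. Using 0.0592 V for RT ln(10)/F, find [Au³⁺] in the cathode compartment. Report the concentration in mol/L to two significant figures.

Au³⁺/Au is the cathode, K⁺/K the anode: E°cell = +4.47 V, n = 3.
Overall reaction: Au³⁺(aq) + 3 K(s) → Au(s) + 3 K⁺(aq); Q = [K⁺]^3/[Au³⁺]^1.
From E = E° − (0.0592/n) log Q: log Q = (E° − E)·n/0.0592 = (+4.47 − (+4.466))·3/0.0592 = 0.2027.
So 1·log[Au³⁺] = 3·log(0.627) − log Q = -0.6082 − (0.2027) = -0.8109; [Au³⁺] = 10^(-0.8109) ≈ 0.15 M.

0.15 M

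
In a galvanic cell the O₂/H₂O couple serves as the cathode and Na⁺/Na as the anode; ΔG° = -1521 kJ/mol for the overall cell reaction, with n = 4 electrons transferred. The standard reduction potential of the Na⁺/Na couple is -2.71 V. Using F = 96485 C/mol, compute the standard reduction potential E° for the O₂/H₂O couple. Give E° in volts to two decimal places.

E°cell = −ΔG°/(nF) = −(-1521×10³)/((4)(96485)) = +3.941 V.
Since O₂/H₂O is the cathode and Na⁺/Na the anode, E°cell = E°(O₂/H₂O) − E°(Na⁺/Na).
So E°(O₂/H₂O) = E°cell + E°(Na⁺/Na) = +3.941 + (-2.71) = +1.23 V.

+1.23 V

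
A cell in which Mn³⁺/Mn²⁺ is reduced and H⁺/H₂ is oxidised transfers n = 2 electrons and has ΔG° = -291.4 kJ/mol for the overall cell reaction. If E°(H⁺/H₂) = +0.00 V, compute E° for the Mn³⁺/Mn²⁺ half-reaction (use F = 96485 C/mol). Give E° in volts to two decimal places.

+1.51 V

E°cell = −ΔG°/(nF) = −(-291.4×10³)/((2)(96485)) = +1.510 V.
Since Mn³⁺/Mn²⁺ is the cathode and H⁺/H₂ the anode, E°cell = E°(Mn³⁺/Mn²⁺) − E°(H⁺/H₂).
So E°(Mn³⁺/Mn²⁺) = E°cell + E°(H⁺/H₂) = +1.510 + (+0.00) = +1.51 V.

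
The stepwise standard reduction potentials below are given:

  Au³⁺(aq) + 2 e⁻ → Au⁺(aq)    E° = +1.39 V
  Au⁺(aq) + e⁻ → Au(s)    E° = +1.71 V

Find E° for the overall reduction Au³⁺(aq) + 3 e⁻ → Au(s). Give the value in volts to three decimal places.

Since ΔG° = −nFE° is additive over sequential reductions, n₃E°₃ = n₁E°₁ + n₂E°₂.
E°₃ = (2×+1.39 + 1×+1.71) / 3 = (+4.490) / 3 = +1.497 V.

+1.497 V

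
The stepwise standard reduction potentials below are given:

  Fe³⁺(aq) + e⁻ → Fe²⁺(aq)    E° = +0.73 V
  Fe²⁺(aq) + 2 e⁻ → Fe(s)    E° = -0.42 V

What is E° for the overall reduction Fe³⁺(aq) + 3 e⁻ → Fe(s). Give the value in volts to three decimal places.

-0.037 V

Adding the free-energy changes (−nFE°) of the two steps gives −n₃FE°₃ = −n₁FE°₁ − n₂FE°₂.
E°₃ = (1×+0.73 + 2×-0.42) / 3 = (-0.110) / 3 = -0.037 V.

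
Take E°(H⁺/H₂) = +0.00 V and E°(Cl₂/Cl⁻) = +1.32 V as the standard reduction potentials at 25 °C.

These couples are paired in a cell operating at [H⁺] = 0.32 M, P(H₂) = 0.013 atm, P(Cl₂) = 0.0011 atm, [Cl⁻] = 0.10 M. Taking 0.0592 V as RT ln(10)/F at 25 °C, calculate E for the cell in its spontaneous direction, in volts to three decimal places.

Cl₂/Cl⁻ is the cathode (higher E°), H⁺/H₂ the anode: E°cell = +1.32 − (+0.00) = +1.32 V, n = 2.
Overall: Cl₂(g) + H₂(g) → 2 Cl⁻(aq) + 2 H⁺(aq)
Q = [Cl⁻]^2·[H⁺]^2 / (P(Cl₂)·P(H₂)); log Q = 1.855.
E = E° − (0.0592/n) log Q = +1.32 − (0.0592/2)(1.855) = +1.265 V.

+1.265 V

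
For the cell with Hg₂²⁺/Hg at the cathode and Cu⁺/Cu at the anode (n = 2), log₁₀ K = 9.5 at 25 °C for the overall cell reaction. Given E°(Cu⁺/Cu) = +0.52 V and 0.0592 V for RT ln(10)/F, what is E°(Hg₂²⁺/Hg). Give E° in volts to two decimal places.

E°cell = (0.0592/n)·log K = (0.0592/2)(9.5) = +0.281 V.
Since Hg₂²⁺/Hg is the cathode and Cu⁺/Cu the anode, E°cell = E°(Hg₂²⁺/Hg) − E°(Cu⁺/Cu).
So E°(Hg₂²⁺/Hg) = E°cell + E°(Cu⁺/Cu) = +0.281 + (+0.52) = +0.80 V.

+0.80 V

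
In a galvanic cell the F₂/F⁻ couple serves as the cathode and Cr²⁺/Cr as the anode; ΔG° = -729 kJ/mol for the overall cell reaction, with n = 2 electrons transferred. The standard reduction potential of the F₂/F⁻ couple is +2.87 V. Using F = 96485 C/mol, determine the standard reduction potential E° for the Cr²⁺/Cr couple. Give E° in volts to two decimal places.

-0.91 V

E°cell = −ΔG°/(nF) = −(-729×10³)/((2)(96485)) = +3.778 V.
Since F₂/F⁻ is the cathode and Cr²⁺/Cr the anode, E°cell = E°(F₂/F⁻) − E°(Cr²⁺/Cr).
So E°(Cr²⁺/Cr) = E°(F₂/F⁻) − E°cell = (+2.87) − (+3.778) = -0.91 V.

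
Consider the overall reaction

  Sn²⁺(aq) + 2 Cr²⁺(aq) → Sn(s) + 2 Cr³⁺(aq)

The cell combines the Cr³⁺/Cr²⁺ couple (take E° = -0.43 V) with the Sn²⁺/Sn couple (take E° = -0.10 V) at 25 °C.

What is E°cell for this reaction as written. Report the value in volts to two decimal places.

+0.33 V

The Sn²⁺/Sn couple has the higher reduction potential, so it is the cathode; Cr³⁺/Cr²⁺ is oxidised at the anode.
E°cell = E°(cathode) − E°(anode) = (-0.10) − (-0.43) = +0.33 V.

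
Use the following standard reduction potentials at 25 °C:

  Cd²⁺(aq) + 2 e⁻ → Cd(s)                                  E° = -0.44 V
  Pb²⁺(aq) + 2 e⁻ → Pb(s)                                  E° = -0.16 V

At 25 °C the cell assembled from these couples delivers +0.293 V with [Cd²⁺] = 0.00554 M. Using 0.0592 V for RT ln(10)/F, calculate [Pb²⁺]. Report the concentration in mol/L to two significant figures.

Pb²⁺/Pb is the cathode, Cd²⁺/Cd the anode: E°cell = +0.28 V, n = 2.
Overall reaction: Pb²⁺(aq) + Cd(s) → Pb(s) + Cd²⁺(aq); Q = [Cd²⁺]^1/[Pb²⁺]^1.
From E = E° − (0.0592/n) log Q: log Q = (E° − E)·n/0.0592 = (+0.28 − (+0.293))·2/0.0592 = -0.4392.
So 1·log[Pb²⁺] = 1·log(0.00554) − log Q = -2.2565 − (-0.4392) = -1.8173; [Pb²⁺] = 10^(-1.8173) ≈ 0.015 M.

0.015 M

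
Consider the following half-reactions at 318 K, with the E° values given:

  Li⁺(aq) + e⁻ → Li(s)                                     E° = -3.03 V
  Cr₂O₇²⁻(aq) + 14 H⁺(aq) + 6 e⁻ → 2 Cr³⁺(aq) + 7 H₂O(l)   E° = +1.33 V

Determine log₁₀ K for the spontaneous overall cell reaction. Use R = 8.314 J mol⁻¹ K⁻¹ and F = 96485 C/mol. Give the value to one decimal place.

414.6

Cathode: Cr₂O₇²⁻/Cr³⁺; anode: Li⁺/Li. E°cell = (+1.33) − (-3.03) = +4.36 V, with n = 6.
ΔG° = −nFE° = −RT ln K, so ln K = nFE°/(RT) = (6)(96485)(+4.36) / ((8.314)(318)) = 954.686.
log₁₀ K = 954.686 / ln 10 = 414.6.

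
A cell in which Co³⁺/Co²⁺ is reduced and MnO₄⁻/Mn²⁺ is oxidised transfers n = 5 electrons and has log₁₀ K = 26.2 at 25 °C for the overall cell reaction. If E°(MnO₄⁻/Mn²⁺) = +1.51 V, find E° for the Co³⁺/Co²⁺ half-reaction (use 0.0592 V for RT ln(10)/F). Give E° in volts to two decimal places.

+1.82 V

E°cell = (0.0592/n)·log K = (0.0592/5)(26.2) = +0.310 V.
Since Co³⁺/Co²⁺ is the cathode and MnO₄⁻/Mn²⁺ the anode, E°cell = E°(Co³⁺/Co²⁺) − E°(MnO₄⁻/Mn²⁺).
So E°(Co³⁺/Co²⁺) = E°cell + E°(MnO₄⁻/Mn²⁺) = +0.310 + (+1.51) = +1.82 V.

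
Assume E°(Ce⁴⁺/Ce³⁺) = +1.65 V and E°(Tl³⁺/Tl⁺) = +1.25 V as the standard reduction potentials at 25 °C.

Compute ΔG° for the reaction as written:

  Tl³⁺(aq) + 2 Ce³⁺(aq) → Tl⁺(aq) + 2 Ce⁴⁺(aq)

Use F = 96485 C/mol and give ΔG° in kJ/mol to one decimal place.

As written, Tl³⁺/Tl⁺ is reduced (cathode) and Ce⁴⁺/Ce³⁺ is oxidised (anode), so E°cell = (+1.25) − (+1.65) = -0.40 V.
Balancing electrons gives n = 2.
ΔG° = −nFE° = −(2)(96485)(-0.40) = 77,188 J = +77.2 kJ/mol.

+77.2 kJ/mol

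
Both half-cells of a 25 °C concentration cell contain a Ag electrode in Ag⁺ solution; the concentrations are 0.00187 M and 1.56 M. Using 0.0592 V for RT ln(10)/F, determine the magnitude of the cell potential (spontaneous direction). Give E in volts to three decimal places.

+0.173 V

For a concentration cell E°cell = 0. The 1.56 M side is the cathode (reduction is favoured where [Ag⁺] is higher).
With n = 1, E = −(0.0592/1) log([Ag⁺]ₐₙ/[Ag⁺]꜀ₐₜ) = −(0.0592/1) log(0.00187/1.56) = −(0.0592/1)(-2.921) = +0.173 V.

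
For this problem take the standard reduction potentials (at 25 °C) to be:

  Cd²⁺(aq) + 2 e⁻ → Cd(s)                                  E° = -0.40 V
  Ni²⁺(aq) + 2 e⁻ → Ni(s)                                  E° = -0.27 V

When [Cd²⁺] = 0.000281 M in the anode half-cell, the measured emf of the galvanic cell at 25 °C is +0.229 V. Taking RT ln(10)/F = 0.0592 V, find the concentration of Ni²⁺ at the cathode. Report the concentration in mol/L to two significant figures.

Ni²⁺/Ni is the cathode, Cd²⁺/Cd the anode: E°cell = +0.13 V, n = 2.
Overall reaction: Ni²⁺(aq) + Cd(s) → Ni(s) + Cd²⁺(aq); Q = [Cd²⁺]^1/[Ni²⁺]^1.
From E = E° − (0.0592/n) log Q: log Q = (E° − E)·n/0.0592 = (+0.13 − (+0.229))·2/0.0592 = -3.3446.
So 1·log[Ni²⁺] = 1·log(0.000281) − log Q = -3.5513 − (-3.3446) = -0.2067; [Ni²⁺] = 10^(-0.2067) ≈ 0.62 M.

0.62 M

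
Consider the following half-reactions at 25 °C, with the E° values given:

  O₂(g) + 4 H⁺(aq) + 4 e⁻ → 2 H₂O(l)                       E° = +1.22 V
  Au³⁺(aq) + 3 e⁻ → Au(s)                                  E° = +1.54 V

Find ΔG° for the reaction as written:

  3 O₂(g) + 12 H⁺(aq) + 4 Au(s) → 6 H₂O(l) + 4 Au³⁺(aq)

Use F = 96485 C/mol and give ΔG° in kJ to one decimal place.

As written, O₂/H₂O is reduced (cathode) and Au³⁺/Au is oxidised (anode), so E°cell = (+1.22) − (+1.54) = -0.32 V.
Balancing electrons gives n = 12.
ΔG° = −nFE° = −(12)(96485)(-0.32) = 370,502 J = +370.5 kJ.

+370.5 kJ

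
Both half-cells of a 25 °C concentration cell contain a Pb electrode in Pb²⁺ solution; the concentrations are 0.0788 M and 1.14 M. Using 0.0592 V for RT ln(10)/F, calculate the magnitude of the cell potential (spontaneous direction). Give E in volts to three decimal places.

+0.034 V

For a concentration cell E°cell = 0. The 1.14 M side is the cathode (reduction is favoured where [Pb²⁺] is higher).
With n = 2, E = −(0.0592/2) log([Pb²⁺]ₐₙ/[Pb²⁺]꜀ₐₜ) = −(0.0592/2) log(0.0788/1.14) = −(0.0592/2)(-1.160) = +0.034 V.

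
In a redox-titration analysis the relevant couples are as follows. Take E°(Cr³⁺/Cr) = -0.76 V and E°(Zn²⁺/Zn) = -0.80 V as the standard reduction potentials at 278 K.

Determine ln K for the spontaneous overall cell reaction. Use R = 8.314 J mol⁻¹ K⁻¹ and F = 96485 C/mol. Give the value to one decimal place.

10.0

Cathode: Cr³⁺/Cr; anode: Zn²⁺/Zn. E°cell = (-0.76) − (-0.80) = +0.04 V, with n = 6.
ΔG° = −nFE° = −RT ln K, so ln K = nFE°/(RT) = (6)(96485)(+0.04) / ((8.314)(278)) = 10.019.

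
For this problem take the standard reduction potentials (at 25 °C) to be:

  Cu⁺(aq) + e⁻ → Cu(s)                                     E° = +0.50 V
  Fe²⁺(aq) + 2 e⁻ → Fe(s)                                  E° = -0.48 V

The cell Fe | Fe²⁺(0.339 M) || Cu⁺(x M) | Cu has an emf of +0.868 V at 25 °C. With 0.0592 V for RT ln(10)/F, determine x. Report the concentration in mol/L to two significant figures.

0.0075 M

Cu⁺/Cu is the cathode, Fe²⁺/Fe the anode: E°cell = +0.98 V, n = 2.
Overall reaction: 2 Cu⁺(aq) + Fe(s) → 2 Cu(s) + Fe²⁺(aq); Q = [Fe²⁺]^1/[Cu⁺]^2.
From E = E° − (0.0592/n) log Q: log Q = (E° − E)·n/0.0592 = (+0.98 − (+0.868))·2/0.0592 = 3.7838.
So 2·log[Cu⁺] = 1·log(0.339) − log Q = -0.4698 − (3.7838) = -4.2536; log[Cu⁺] = -4.2536 / 2 = -2.1268; [Cu⁺] = 10^(-2.1268) ≈ 0.0075 M.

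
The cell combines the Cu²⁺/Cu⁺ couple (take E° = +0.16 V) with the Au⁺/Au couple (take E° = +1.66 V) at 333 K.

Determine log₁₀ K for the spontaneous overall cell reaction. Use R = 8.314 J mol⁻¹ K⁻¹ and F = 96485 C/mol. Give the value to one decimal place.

Cathode: Au⁺/Au; anode: Cu²⁺/Cu⁺. E°cell = (+1.66) − (+0.16) = +1.50 V, with n = 1.
ΔG° = −nFE° = −RT ln K, so ln K = nFE°/(RT) = (1)(96485)(+1.50) / ((8.314)(333)) = 52.275.
log₁₀ K = 52.275 / ln 10 = 22.7.

22.7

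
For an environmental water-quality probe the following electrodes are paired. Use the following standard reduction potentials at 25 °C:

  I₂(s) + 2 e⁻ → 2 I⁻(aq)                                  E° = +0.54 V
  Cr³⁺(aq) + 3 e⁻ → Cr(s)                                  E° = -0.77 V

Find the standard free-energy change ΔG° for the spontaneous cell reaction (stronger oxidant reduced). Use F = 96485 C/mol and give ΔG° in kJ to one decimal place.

-758.4 kJ

I₂/I⁻ (E° = +0.54 V) is the cathode; Cr³⁺/Cr (E° = -0.77 V) is the anode, so E°cell = +1.31 V.
Balancing electrons gives n = 6 (lcm of 2 and 3).
ΔG° = −nFE° = −(6)(96485)(+1.31) = -758,372 J = -758.4 kJ.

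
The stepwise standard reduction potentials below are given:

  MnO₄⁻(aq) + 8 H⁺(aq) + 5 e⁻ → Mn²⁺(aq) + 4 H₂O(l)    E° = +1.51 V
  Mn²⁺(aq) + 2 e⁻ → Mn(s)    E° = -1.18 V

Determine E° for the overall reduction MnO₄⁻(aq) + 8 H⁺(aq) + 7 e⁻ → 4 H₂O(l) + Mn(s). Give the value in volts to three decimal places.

+0.741 V

Since ΔG° = −nFE° is additive over sequential reductions, n₃E°₃ = n₁E°₁ + n₂E°₂.
E°₃ = (5×+1.51 + 2×-1.18) / 7 = (+5.190) / 7 = +0.741 V.
Simply averaging or adding the two E° values would be wrong; the electron-weighted sum is required.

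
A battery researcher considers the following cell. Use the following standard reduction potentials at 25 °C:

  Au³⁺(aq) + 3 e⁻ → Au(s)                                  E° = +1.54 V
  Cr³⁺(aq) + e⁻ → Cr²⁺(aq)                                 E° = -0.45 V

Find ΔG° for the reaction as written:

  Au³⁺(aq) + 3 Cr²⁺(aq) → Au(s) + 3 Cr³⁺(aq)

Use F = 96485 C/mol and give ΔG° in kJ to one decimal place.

-576.0 kJ

As written, Au³⁺/Au is reduced (cathode) and Cr³⁺/Cr²⁺ is oxidised (anode), so E°cell = (+1.54) − (-0.45) = +1.99 V.
Balancing electrons gives n = 3.
ΔG° = −nFE° = −(3)(96485)(+1.99) = -576,015 J = -576.0 kJ.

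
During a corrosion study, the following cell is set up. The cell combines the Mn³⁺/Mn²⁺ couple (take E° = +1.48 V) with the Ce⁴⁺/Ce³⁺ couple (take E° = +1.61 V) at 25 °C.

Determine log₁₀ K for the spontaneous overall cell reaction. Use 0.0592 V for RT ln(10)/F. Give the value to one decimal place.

2.2

Cathode: Ce⁴⁺/Ce³⁺; anode: Mn³⁺/Mn²⁺. E°cell = +0.13 V, n = 1.
log K = nE°cell / 0.0592 = (1)(+0.13) / 0.0592 = 2.2.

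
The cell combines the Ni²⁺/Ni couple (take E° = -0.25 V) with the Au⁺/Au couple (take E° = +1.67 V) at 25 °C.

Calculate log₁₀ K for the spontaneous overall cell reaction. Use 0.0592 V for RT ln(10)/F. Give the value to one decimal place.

Cathode: Au⁺/Au; anode: Ni²⁺/Ni. E°cell = +1.92 V, n = 2.
log K = nE°cell / 0.0592 = (2)(+1.92) / 0.0592 = 64.9.

64.9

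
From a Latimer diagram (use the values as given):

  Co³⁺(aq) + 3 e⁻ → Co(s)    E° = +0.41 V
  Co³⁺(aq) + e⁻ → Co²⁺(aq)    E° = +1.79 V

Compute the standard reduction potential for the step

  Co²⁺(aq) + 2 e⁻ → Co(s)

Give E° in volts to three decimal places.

Sequential free energies add, so n₃E°₃ = n₁E°₁ + n₂E°₂.
With n₃ = 3, and the known step contributing 1×(+1.79) V, the unknown satisfies 2·E° = 3×(+0.41) − 1×(+1.79) = -0.560.
E° = -0.560 / 2 = -0.280 V.

-0.280 V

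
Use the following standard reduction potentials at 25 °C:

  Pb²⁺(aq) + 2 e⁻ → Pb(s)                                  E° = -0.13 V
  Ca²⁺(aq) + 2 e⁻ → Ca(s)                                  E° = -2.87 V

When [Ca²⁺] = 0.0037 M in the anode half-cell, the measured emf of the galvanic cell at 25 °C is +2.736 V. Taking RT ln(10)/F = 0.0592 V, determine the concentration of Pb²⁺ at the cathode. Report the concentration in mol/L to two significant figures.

0.0027 M

Pb²⁺/Pb is the cathode, Ca²⁺/Ca the anode: E°cell = +2.74 V, n = 2.
Overall reaction: Pb²⁺(aq) + Ca(s) → Pb(s) + Ca²⁺(aq); Q = [Ca²⁺]^1/[Pb²⁺]^1.
From E = E° − (0.0592/n) log Q: log Q = (E° − E)·n/0.0592 = (+2.74 − (+2.736))·2/0.0592 = 0.1351.
So 1·log[Pb²⁺] = 1·log(0.0037) − log Q = -2.4318 − (0.1351) = -2.5669; [Pb²⁺] = 10^(-2.5669) ≈ 0.0027 M.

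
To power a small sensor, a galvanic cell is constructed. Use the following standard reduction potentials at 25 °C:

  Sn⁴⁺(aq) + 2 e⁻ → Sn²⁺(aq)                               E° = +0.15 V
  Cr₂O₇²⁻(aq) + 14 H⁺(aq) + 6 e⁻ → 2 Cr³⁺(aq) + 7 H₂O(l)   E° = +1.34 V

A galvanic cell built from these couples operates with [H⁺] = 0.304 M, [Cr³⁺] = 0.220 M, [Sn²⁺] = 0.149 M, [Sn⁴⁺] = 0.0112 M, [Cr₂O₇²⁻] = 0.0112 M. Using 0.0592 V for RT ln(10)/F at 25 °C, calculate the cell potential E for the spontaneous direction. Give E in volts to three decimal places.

+1.146 V

Cr₂O₇²⁻/Cr³⁺ is the cathode (higher E°), Sn⁴⁺/Sn²⁺ the anode: E°cell = +1.34 − (+0.15) = +1.19 V, n = 6.
Overall: Cr₂O₇²⁻(aq) + 14 H⁺(aq) + 3 Sn²⁺(aq) → 2 Cr³⁺(aq) + 7 H₂O(l) + 3 Sn⁴⁺(aq)
Q = [Cr³⁺]^2·[Sn⁴⁺]^3 / ([Cr₂O₇²⁻]·[H⁺]^14·[Sn²⁺]^3); log Q = 4.503.
E = E° − (0.0592/n) log Q = +1.19 − (0.0592/6)(4.503) = +1.146 V.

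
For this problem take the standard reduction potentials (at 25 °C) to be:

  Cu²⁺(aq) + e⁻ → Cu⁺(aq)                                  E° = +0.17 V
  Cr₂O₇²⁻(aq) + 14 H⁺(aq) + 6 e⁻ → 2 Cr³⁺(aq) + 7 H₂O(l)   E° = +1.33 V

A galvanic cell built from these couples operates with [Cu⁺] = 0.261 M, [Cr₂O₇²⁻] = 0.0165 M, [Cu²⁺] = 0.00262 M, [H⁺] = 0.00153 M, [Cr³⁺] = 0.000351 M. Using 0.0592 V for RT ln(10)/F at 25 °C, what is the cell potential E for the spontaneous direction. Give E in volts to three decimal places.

+0.940 V

Cr₂O₇²⁻/Cr³⁺ is the cathode (higher E°), Cu²⁺/Cu⁺ the anode: E°cell = +1.33 − (+0.17) = +1.16 V, n = 6.
Overall: Cr₂O₇²⁻(aq) + 14 H⁺(aq) + 6 Cu⁺(aq) → 2 Cr³⁺(aq) + 7 H₂O(l) + 6 Cu²⁺(aq)
Q = [Cr³⁺]^2·[Cu²⁺]^6 / ([Cr₂O₇²⁻]·[H⁺]^14·[Cu⁺]^6); log Q = 22.297.
E = E° − (0.0592/n) log Q = +1.16 − (0.0592/6)(22.297) = +0.940 V.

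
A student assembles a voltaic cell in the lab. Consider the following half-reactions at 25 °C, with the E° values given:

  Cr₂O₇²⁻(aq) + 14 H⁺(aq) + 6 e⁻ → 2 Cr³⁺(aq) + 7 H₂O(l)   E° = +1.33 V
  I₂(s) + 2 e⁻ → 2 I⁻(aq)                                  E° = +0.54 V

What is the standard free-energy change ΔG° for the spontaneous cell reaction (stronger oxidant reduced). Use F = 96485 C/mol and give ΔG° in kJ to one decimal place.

Cr₂O₇²⁻/Cr³⁺ (E° = +1.33 V) is the cathode; I₂/I⁻ (E° = +0.54 V) is the anode, so E°cell = +0.79 V.
Balancing electrons gives n = 6 (lcm of 6 and 2).
ΔG° = −nFE° = −(6)(96485)(+0.79) = -457,339 J = -457.3 kJ.

-457.3 kJ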